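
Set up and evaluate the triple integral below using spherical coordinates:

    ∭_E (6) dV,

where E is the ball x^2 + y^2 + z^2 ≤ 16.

In spherical coordinates, x = ρ sin(φ) cos(θ), y = ρ sin(φ) sin(θ), z = ρ cos(φ), and dV = ρ^2 sin(φ) dρ dφ dθ.

The integrand becomes 6, so

    ∭_E (6) dV = ∫_{0}^{2π} ∫_{0}^{π} ∫_{0}^{4} (6) · ρ^2 sin(φ) dρ dφ dθ.

Inner (ρ): 128sin(φ).
Middle (φ): 256.
Outer (θ): 512π.

Therefore the triple integral equals 512π.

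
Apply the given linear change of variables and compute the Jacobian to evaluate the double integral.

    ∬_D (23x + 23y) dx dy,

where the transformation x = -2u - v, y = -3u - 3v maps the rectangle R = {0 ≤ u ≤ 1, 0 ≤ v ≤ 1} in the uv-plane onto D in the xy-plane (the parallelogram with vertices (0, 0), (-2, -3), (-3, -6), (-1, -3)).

Compute the Jacobian determinant of (x, y) with respect to (u, v):

    ∂(x,y)/∂(u,v) = | -2  -1 | = (-2)(-3) - (-1)(-3) = 3.
                   | -3  -3 |

Its absolute value is |J| = 3 (the area scaling factor).

Substituting x = -2u - v, y = -3u - 3v into the integrand,

    23x + 23y → -115u - 92v,

so the integral becomes

    ∬_R (-115u - 92v) · |J| du dv = ∫_0^1 ∫_0^1 (-345u - 276v) dv du.

Inner (v): -345u - 138.
Outer (u): -621/2.

Therefore ∬_D (23x + 23y) dx dy = -621/2.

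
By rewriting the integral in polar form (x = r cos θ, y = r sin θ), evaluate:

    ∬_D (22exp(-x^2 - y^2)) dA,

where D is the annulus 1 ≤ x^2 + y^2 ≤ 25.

The region D is 1 ≤ r ≤ 5, 0 ≤ θ ≤ 2π in polar coordinates, where x = r cos(θ), y = r sin(θ), and dA = r dr dθ.

Under the substitution, the integrand becomes 22exp(-r^2), so

    ∬_D (22exp(-x^2 - y^2)) dA = ∫_{0}^{2π} ∫_{1}^{5} (22exp(-r^2)) · r dr dθ.

Inner integral (in r): ∫_{1}^{5} (22exp(-r^2)) · r dr = -(11 - 11exp(24))exp(-25).

Outer integral (in θ): ∫_{0}^{2π} (-(11 - 11exp(24))exp(-25)) dθ = -22π (1 - exp(24))exp(-25).

Therefore ∬_D (22exp(-x^2 - y^2)) dA = -22π (1 - exp(24))exp(-25).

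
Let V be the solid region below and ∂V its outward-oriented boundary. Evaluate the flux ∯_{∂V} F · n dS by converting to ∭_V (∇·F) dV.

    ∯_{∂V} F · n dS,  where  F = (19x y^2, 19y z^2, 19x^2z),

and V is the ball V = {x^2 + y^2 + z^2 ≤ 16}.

By the divergence theorem,

    ∯_{∂V} F · n dS = ∭_V (∇ · F) dV.

Compute the divergence:
    ∇ · F = ∂F_x/∂x + ∂F_y/∂y + ∂F_z/∂z = 19y^2 + 19z^2 + 19x^2 = 19x^2 + 19y^2 + 19z^2.

In spherical coordinates, x = ρ sin(φ) cos(θ), y = ρ sin(φ) sin(θ), z = ρ cos(φ), dV = ρ^2 sin(φ) dρ dφ dθ, with 0 ≤ ρ ≤ 4, 0 ≤ φ ≤ π, 0 ≤ θ ≤ 2π.

The integrand, after substitution and multiplying by the volume element, becomes (19ρ^2) · ρ^2 sin(φ), so

    ∭_V (∇·F) dV = ∫_0^{2π} ∫_0^{π} ∫_0^{4} (19ρ^2) · ρ^2 sin(φ) dρ dφ dθ.

Inner (ρ from 0 to 4): 19456sin(φ)/5.
Middle (φ from 0 to π): 38912/5.
Outer (θ from 0 to 2π): 77824π/5.

Therefore ∯_{∂V} F · n dS = 77824π/5.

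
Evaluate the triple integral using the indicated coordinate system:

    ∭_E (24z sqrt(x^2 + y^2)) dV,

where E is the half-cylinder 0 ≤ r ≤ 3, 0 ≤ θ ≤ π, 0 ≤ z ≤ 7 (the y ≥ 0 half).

In cylindrical coordinates, x = r cos(θ), y = r sin(θ), z = z, and dV = r dr dθ dz.

The integrand becomes 24r z, so

    ∭_E (24z sqrt(x^2 + y^2)) dV = ∫_{0}^{π} ∫_{0}^{3} ∫_{0}^{7} (24r z) · r dz dr dθ.

Inner (z): 588r^2.
Middle (r from 0 to 3): 5292.
Outer (θ): 5292π.

Therefore the triple integral equals 5292π.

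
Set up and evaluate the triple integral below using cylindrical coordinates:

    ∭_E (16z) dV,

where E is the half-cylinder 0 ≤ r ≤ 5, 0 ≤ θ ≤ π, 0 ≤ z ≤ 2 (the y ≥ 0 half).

In cylindrical coordinates, x = r cos(θ), y = r sin(θ), z = z, and dV = r dr dθ dz.

The integrand becomes 16z, so

    ∭_E (16z) dV = ∫_{0}^{π} ∫_{0}^{5} ∫_{0}^{2} (16z) · r dz dr dθ.

Inner (z): 32r.
Middle (r from 0 to 5): 400.
Outer (θ): 400π.

Therefore the triple integral equals 400π.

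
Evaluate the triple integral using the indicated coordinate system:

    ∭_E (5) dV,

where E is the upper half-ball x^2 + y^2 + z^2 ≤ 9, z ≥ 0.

In spherical coordinates, x = ρ sin(φ) cos(θ), y = ρ sin(φ) sin(θ), z = ρ cos(φ), and dV = ρ^2 sin(φ) dρ dφ dθ.

The integrand becomes 5, so

    ∭_E (5) dV = ∫_{0}^{2π} ∫_{0}^{π/2} ∫_{0}^{3} (5) · ρ^2 sin(φ) dρ dφ dθ.

Inner (ρ): 45sin(φ).
Middle (φ): 45.
Outer (θ): 90π.

Therefore the triple integral equals 90π.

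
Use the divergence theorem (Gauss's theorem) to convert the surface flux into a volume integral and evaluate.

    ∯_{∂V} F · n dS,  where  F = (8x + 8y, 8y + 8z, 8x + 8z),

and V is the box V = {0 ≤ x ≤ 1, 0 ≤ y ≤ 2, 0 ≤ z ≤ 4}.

By the divergence theorem,

    ∯_{∂V} F · n dS = ∭_V (∇ · F) dV.

Compute the divergence:
    ∇ · F = ∂F_x/∂x + ∂F_y/∂y + ∂F_z/∂z = 8 + 8 + 8 = 24.

V is a rectangular box, so dV = dx dy dz with 0 ≤ x ≤ 1, 0 ≤ y ≤ 2, 0 ≤ z ≤ 4.

Integrate (24) over V as an iterated integral:

    ∭_V (∇·F) dV = ∫_0^{1} ∫_0^{2} ∫_0^{4} (24) dz dy dx.

Inner (z from 0 to 4): 96.
Middle (y from 0 to 2): 192.
Outer (x from 0 to 1): 192.

Therefore ∯_{∂V} F · n dS = 192.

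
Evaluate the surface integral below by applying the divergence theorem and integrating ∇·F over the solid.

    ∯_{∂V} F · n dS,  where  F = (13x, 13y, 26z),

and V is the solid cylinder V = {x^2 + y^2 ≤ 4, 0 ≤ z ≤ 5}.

By the divergence theorem,

    ∯_{∂V} F · n dS = ∭_V (∇ · F) dV.

Compute the divergence:
    ∇ · F = ∂F_x/∂x + ∂F_y/∂y + ∂F_z/∂z = 13 + 13 + 26 = 52.

In cylindrical coordinates, x = r cos(θ), y = r sin(θ), z = z, dV = r dr dθ dz, with 0 ≤ r ≤ 2, 0 ≤ θ ≤ 2π, 0 ≤ z ≤ 5.

The integrand, after substitution and multiplying by the volume element, becomes (52) · r, so

    ∭_V (∇·F) dV = ∫_0^{2π} ∫_0^{2} ∫_0^{5} (52) · r dz dr dθ.

Inner (z from 0 to 5): 260r.
Middle (r from 0 to 2): 520.
Outer (θ from 0 to 2π): 1040π.

Therefore ∯_{∂V} F · n dS = 1040π.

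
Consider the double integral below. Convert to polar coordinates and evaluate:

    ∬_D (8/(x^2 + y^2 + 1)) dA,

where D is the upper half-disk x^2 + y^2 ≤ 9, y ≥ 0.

The region D is 0 ≤ r ≤ 3, 0 ≤ θ ≤ π in polar coordinates, where x = r cos(θ), y = r sin(θ), and dA = r dr dθ.

Under the substitution, the integrand becomes 8/(r^2 + 1), so

    ∬_D (8/(x^2 + y^2 + 1)) dA = ∫_{0}^{π} ∫_{0}^{3} (8/(r^2 + 1)) · r dr dθ.

Inner integral (in r): ∫_{0}^{3} (8/(r^2 + 1)) · r dr = log(10000).

Outer integral (in θ): ∫_{0}^{π} (log(10000)) dθ = log(10000^π).

Therefore ∬_D (8/(x^2 + y^2 + 1)) dA = log(10000^π).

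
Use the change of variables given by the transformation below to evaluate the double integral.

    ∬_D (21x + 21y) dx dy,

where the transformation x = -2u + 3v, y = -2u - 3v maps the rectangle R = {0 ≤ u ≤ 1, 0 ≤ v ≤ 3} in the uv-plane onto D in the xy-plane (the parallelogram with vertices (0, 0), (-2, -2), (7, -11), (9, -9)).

Compute the Jacobian determinant of (x, y) with respect to (u, v):

    ∂(x,y)/∂(u,v) = | -2  3 | = (-2)(-3) - (3)(-2) = 12.
                   | -2  -3 |

Its absolute value is |J| = 12 (the area scaling factor).

Substituting x = -2u + 3v, y = -2u - 3v into the integrand,

    21x + 21y → -84u,

so the integral becomes

    ∬_R (-84u) · |J| du dv = ∫_0^1 ∫_0^3 (-1008u) dv du.

Inner (v): -3024u.
Outer (u): -1512.

Therefore ∬_D (21x + 21y) dx dy = -1512.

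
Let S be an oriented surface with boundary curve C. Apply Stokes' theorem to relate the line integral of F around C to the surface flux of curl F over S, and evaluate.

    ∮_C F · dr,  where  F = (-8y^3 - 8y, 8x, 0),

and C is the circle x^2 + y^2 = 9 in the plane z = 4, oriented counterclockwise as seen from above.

Let S be the flat disk x^2 + y^2 ≤ 9 in the plane z = 4, with upward unit normal n̂ = ẑ. By Stokes' theorem,

    ∮_C F · dr = ∬_S (∇ × F) · n̂ dS = ∬_D (curl F)_z dA,

where D is the disk x^2 + y^2 ≤ 9.

Compute the curl of F = (-8y^3 - 8y, 8x, 0):
    (∇ × F)_x = ∂F_z/∂y - ∂F_y/∂z = 0,
    (∇ × F)_y = ∂F_x/∂z - ∂F_z/∂x = 0,
    (∇ × F)_z = ∂F_y/∂x - ∂F_x/∂y = 24y^2 + 16.

On z = 4, (curl F)_z = 24y^2 + 16.

Convert to polar (x = r cos θ, y = r sin θ, dA = r dr dθ); the integrand becomes 24r^2sin(θ)^2 + 16, so

    ∬_D (curl F)_z dA = ∫_0^{2π} ∫_0^{3} (24r^2sin(θ)^2 + 16) · r dr dθ.

Inner (r from 0 to 3): 486sin(θ)^2 + 72.
Outer (θ from 0 to 2π): 630π.

Therefore ∮_C F · dr = 630π.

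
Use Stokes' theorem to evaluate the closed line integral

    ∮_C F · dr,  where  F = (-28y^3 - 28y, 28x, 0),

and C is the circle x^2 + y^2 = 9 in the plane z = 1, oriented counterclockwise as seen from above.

Let S be the flat disk x^2 + y^2 ≤ 9 in the plane z = 1, with upward unit normal n̂ = ẑ. By Stokes' theorem,

    ∮_C F · dr = ∬_S (∇ × F) · n̂ dS = ∬_D (curl F)_z dA,

where D is the disk x^2 + y^2 ≤ 9.

Compute the curl of F = (-28y^3 - 28y, 28x, 0):
    (∇ × F)_x = ∂F_z/∂y - ∂F_y/∂z = 0,
    (∇ × F)_y = ∂F_x/∂z - ∂F_z/∂x = 0,
    (∇ × F)_z = ∂F_y/∂x - ∂F_x/∂y = 84y^2 + 56.

On z = 1, (curl F)_z = 84y^2 + 56.

Convert to polar (x = r cos θ, y = r sin θ, dA = r dr dθ); the integrand becomes 84r^2sin(θ)^2 + 56, so

    ∬_D (curl F)_z dA = ∫_0^{2π} ∫_0^{3} (84r^2sin(θ)^2 + 56) · r dr dθ.

Inner (r from 0 to 3): 1701sin(θ)^2 + 252.
Outer (θ from 0 to 2π): 2205π.

Therefore ∮_C F · dr = 2205π.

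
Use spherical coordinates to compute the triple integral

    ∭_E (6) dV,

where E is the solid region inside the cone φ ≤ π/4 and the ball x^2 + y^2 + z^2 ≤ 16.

In spherical coordinates, x = ρ sin(φ) cos(θ), y = ρ sin(φ) sin(θ), z = ρ cos(φ), and dV = ρ^2 sin(φ) dρ dφ dθ.

The integrand becomes 6, so

    ∭_E (6) dV = ∫_{0}^{2π} ∫_{0}^{π/4} ∫_{0}^{4} (6) · ρ^2 sin(φ) dρ dφ dθ.

Inner (ρ): 128sin(φ).
Middle (φ): 128 - 64sqrt(2).
Outer (θ): 128π (2 - sqrt(2)).

Therefore the triple integral equals 128π (2 - sqrt(2)).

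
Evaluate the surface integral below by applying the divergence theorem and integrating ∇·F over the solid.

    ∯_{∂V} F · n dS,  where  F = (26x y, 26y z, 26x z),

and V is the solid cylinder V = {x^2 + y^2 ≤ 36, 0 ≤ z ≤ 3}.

By the divergence theorem,

    ∯_{∂V} F · n dS = ∭_V (∇ · F) dV.

Compute the divergence:
    ∇ · F = ∂F_x/∂x + ∂F_y/∂y + ∂F_z/∂z = 26y + 26z + 26x = 26x + 26y + 26z.

In cylindrical coordinates, x = r cos(θ), y = r sin(θ), z = z, dV = r dr dθ dz, with 0 ≤ r ≤ 6, 0 ≤ θ ≤ 2π, 0 ≤ z ≤ 3.

The integrand, after substitution and multiplying by the volume element, becomes (26sqrt(2)r sin(θ + π/4) + 26z) · r, so

    ∭_V (∇·F) dV = ∫_0^{2π} ∫_0^{6} ∫_0^{3} (26sqrt(2)r sin(θ + π/4) + 26z) · r dz dr dθ.

Inner (z from 0 to 3): 39r (2sqrt(2)r sin(θ + π/4) + 3).
Middle (r from 0 to 6): 5616sqrt(2)sin(θ + π/4) + 2106.
Outer (θ from 0 to 2π): 4212π.

Therefore ∯_{∂V} F · n dS = 4212π.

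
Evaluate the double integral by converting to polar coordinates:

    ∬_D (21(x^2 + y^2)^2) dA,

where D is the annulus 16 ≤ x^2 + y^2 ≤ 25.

The region D is 4 ≤ r ≤ 5, 0 ≤ θ ≤ 2π in polar coordinates, where x = r cos(θ), y = r sin(θ), and dA = r dr dθ.

Under the substitution, the integrand becomes 21r^4, so

    ∬_D (21(x^2 + y^2)^2) dA = ∫_{0}^{2π} ∫_{4}^{5} (21r^4) · r dr dθ.

Inner integral (in r): ∫_{4}^{5} (21r^4) · r dr = 80703/2.

Outer integral (in θ): ∫_{0}^{2π} (80703/2) dθ = 80703π.

Therefore ∬_D (21(x^2 + y^2)^2) dA = 80703π.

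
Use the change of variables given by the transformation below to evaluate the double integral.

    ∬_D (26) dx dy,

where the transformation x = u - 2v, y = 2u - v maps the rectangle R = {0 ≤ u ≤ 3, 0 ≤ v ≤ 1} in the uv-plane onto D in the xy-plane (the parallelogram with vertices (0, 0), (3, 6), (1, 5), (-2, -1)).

Compute the Jacobian determinant of (x, y) with respect to (u, v):

    ∂(x,y)/∂(u,v) = | 1  -2 | = (1)(-1) - (-2)(2) = 3.
                   | 2  -1 |

Its absolute value is |J| = 3 (the area scaling factor).

Substituting x = u - 2v, y = 2u - v into the integrand,

    26 → 26,

so the integral becomes

    ∬_R (26) · |J| du dv = ∫_0^3 ∫_0^1 (78) dv du.

Inner (v): 78.
Outer (u): 234.

Therefore ∬_D (26) dx dy = 234.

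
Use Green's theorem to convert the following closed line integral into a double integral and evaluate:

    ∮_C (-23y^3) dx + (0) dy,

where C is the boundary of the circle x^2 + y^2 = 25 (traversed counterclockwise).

Green's theorem converts the closed line integral into a double integral over the enclosed region D:

    ∮_C P dx + Q dy = ∬_D (∂Q/∂x - ∂P/∂y) dA.

Here P = -23y^3, Q = 0, so

    ∂Q/∂x = 0,    ∂P/∂y = -69y^2,
    ∂Q/∂x - ∂P/∂y = 69y^2.

D is the region x^2 + y^2 ≤ 25. Evaluating the double integral:

In polar coordinates (x = r cos θ, y = r sin θ, dA = r dr dθ) the integrand becomes 69r^2sin(θ)^2, so

    ∬_D (69y^2) dA = ∫_0^{2π} ∫_0^{5} (69r^2sin(θ)^2) · r dr dθ.

Inner (r from 0 to 5): 43125sin(θ)^2/4.
Outer (θ from 0 to 2π): 43125π/4.

Therefore ∮_C P dx + Q dy = 43125π/4.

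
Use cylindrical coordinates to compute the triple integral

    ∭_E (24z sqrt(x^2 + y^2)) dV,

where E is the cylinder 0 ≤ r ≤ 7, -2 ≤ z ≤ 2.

In cylindrical coordinates, x = r cos(θ), y = r sin(θ), z = z, and dV = r dr dθ dz.

The integrand becomes 24r z, so

    ∭_E (24z sqrt(x^2 + y^2)) dV = ∫_{0}^{2π} ∫_{0}^{7} ∫_{-2}^{2} (24r z) · r dz dr dθ.

Inner (z): 0.
Middle (r from 0 to 7): 0.
Outer (θ): 0.

Therefore the triple integral equals 0.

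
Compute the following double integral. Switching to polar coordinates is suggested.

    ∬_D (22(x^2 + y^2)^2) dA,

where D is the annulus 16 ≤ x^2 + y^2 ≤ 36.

The region D is 4 ≤ r ≤ 6, 0 ≤ θ ≤ 2π in polar coordinates, where x = r cos(θ), y = r sin(θ), and dA = r dr dθ.

Under the substitution, the integrand becomes 22r^4, so

    ∬_D (22(x^2 + y^2)^2) dA = ∫_{0}^{2π} ∫_{4}^{6} (22r^4) · r dr dθ.

Inner integral (in r): ∫_{4}^{6} (22r^4) · r dr = 468160/3.

Outer integral (in θ): ∫_{0}^{2π} (468160/3) dθ = 936320π/3.

Therefore ∬_D (22(x^2 + y^2)^2) dA = 936320π/3.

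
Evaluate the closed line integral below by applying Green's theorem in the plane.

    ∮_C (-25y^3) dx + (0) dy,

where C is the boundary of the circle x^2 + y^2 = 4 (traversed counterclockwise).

Green's theorem converts the closed line integral into a double integral over the enclosed region D:

    ∮_C P dx + Q dy = ∬_D (∂Q/∂x - ∂P/∂y) dA.

Here P = -25y^3, Q = 0, so

    ∂Q/∂x = 0,    ∂P/∂y = -75y^2,
    ∂Q/∂x - ∂P/∂y = 75y^2.

D is the region x^2 + y^2 ≤ 4. Evaluating the double integral:

In polar coordinates (x = r cos θ, y = r sin θ, dA = r dr dθ) the integrand becomes 75r^2sin(θ)^2, so

    ∬_D (75y^2) dA = ∫_0^{2π} ∫_0^{2} (75r^2sin(θ)^2) · r dr dθ.

Inner (r from 0 to 2): 300sin(θ)^2.
Outer (θ from 0 to 2π): 300π.

Therefore ∮_C P dx + Q dy = 300π.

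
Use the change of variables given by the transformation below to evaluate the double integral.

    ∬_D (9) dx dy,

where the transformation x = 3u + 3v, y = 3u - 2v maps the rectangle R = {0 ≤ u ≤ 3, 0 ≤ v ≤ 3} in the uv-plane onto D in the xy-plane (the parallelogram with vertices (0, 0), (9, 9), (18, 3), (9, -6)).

Compute the Jacobian determinant of (x, y) with respect to (u, v):

    ∂(x,y)/∂(u,v) = | 3  3 | = (3)(-2) - (3)(3) = -15.
                   | 3  -2 |

Its absolute value is |J| = 15 (the area scaling factor).

Substituting x = 3u + 3v, y = 3u - 2v into the integrand,

    9 → 9,

so the integral becomes

    ∬_R (9) · |J| du dv = ∫_0^3 ∫_0^3 (135) dv du.

Inner (v): 405.
Outer (u): 1215.

Therefore ∬_D (9) dx dy = 1215.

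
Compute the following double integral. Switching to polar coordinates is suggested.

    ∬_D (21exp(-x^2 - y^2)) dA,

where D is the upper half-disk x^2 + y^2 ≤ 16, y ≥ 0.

The region D is 0 ≤ r ≤ 4, 0 ≤ θ ≤ π in polar coordinates, where x = r cos(θ), y = r sin(θ), and dA = r dr dθ.

Under the substitution, the integrand becomes 21exp(-r^2), so

    ∬_D (21exp(-x^2 - y^2)) dA = ∫_{0}^{π} ∫_{0}^{4} (21exp(-r^2)) · r dr dθ.

Inner integral (in r): ∫_{0}^{4} (21exp(-r^2)) · r dr = 21/2 - 21exp(-16)/2.

Outer integral (in θ): ∫_{0}^{π} (21/2 - 21exp(-16)/2) dθ = -21π (1 - exp(16))exp(-16)/2.

Therefore ∬_D (21exp(-x^2 - y^2)) dA = -21π (1 - exp(16))exp(-16)/2.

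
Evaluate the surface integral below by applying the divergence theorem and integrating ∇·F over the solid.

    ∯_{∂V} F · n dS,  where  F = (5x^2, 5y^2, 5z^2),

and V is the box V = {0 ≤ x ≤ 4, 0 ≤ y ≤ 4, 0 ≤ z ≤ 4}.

By the divergence theorem,

    ∯_{∂V} F · n dS = ∭_V (∇ · F) dV.

Compute the divergence:
    ∇ · F = ∂F_x/∂x + ∂F_y/∂y + ∂F_z/∂z = 10x + 10y + 10z.

V is a rectangular box, so dV = dx dy dz with 0 ≤ x ≤ 4, 0 ≤ y ≤ 4, 0 ≤ z ≤ 4.

Integrate (10x + 10y + 10z) over V as an iterated integral:

    ∭_V (∇·F) dV = ∫_0^{4} ∫_0^{4} ∫_0^{4} (10x + 10y + 10z) dz dy dx.

Inner (z from 0 to 4): 40x + 40y + 80.
Middle (y from 0 to 4): 160x + 640.
Outer (x from 0 to 4): 3840.

Therefore ∯_{∂V} F · n dS = 3840.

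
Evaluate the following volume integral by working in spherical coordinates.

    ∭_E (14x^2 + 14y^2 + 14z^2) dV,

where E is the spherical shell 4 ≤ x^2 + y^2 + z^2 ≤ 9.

In spherical coordinates, x = ρ sin(φ) cos(θ), y = ρ sin(φ) sin(θ), z = ρ cos(φ), and dV = ρ^2 sin(φ) dρ dφ dθ.

The integrand becomes 14ρ^2, so

    ∭_E (14x^2 + 14y^2 + 14z^2) dV = ∫_{0}^{2π} ∫_{0}^{π} ∫_{2}^{3} (14ρ^2) · ρ^2 sin(φ) dρ dφ dθ.

Inner (ρ): 2954sin(φ)/5.
Middle (φ): 5908/5.
Outer (θ): 11816π/5.

Therefore the triple integral equals 11816π/5.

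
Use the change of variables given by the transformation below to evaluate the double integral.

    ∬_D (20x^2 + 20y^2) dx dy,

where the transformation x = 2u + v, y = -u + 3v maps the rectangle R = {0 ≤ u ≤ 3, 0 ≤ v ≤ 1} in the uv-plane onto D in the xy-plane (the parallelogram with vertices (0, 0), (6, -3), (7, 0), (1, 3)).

Compute the Jacobian determinant of (x, y) with respect to (u, v):

    ∂(x,y)/∂(u,v) = | 2  1 | = (2)(3) - (1)(-1) = 7.
                   | -1  3 |

Its absolute value is |J| = 7 (the area scaling factor).

Substituting x = 2u + v, y = -u + 3v into the integrand,

    20x^2 + 20y^2 → 100u^2 - 40u v + 200v^2,

so the integral becomes

    ∬_R (100u^2 - 40u v + 200v^2) · |J| du dv = ∫_0^3 ∫_0^1 (700u^2 - 280u v + 1400v^2) dv du.

Inner (v): 700u^2 - 140u + 1400/3.
Outer (u): 7070.

Therefore ∬_D (20x^2 + 20y^2) dx dy = 7070.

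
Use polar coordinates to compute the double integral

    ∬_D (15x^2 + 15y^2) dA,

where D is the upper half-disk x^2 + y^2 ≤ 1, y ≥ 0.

The region D is 0 ≤ r ≤ 1, 0 ≤ θ ≤ π in polar coordinates, where x = r cos(θ), y = r sin(θ), and dA = r dr dθ.

Under the substitution, the integrand becomes 15r^2, so

    ∬_D (15x^2 + 15y^2) dA = ∫_{0}^{π} ∫_{0}^{1} (15r^2) · r dr dθ.

Inner integral (in r): ∫_{0}^{1} (15r^2) · r dr = 15/4.

Outer integral (in θ): ∫_{0}^{π} (15/4) dθ = 15π/4.

Therefore ∬_D (15x^2 + 15y^2) dA = 15π/4.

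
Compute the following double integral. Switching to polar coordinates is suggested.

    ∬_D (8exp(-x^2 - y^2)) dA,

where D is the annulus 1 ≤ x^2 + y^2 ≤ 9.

The region D is 1 ≤ r ≤ 3, 0 ≤ θ ≤ 2π in polar coordinates, where x = r cos(θ), y = r sin(θ), and dA = r dr dθ.

Under the substitution, the integrand becomes 8exp(-r^2), so

    ∬_D (8exp(-x^2 - y^2)) dA = ∫_{0}^{2π} ∫_{1}^{3} (8exp(-r^2)) · r dr dθ.

Inner integral (in r): ∫_{1}^{3} (8exp(-r^2)) · r dr = -(4 - 4exp(8))exp(-9).

Outer integral (in θ): ∫_{0}^{2π} (-(4 - 4exp(8))exp(-9)) dθ = -8π (1 - exp(8))exp(-9).

Therefore ∬_D (8exp(-x^2 - y^2)) dA = -8π (1 - exp(8))exp(-9).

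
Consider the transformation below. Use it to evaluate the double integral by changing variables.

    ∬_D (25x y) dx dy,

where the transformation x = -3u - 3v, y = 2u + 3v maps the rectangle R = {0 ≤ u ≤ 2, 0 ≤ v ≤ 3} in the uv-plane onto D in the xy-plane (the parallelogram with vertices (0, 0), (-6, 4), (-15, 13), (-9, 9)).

Compute the Jacobian determinant of (x, y) with respect to (u, v):

    ∂(x,y)/∂(u,v) = | -3  -3 | = (-3)(3) - (-3)(2) = -3.
                   | 2  3 |

Its absolute value is |J| = 3 (the area scaling factor).

Substituting x = -3u - 3v, y = 2u + 3v into the integrand,

    25x y → -150u^2 - 375u v - 225v^2,

so the integral becomes

    ∬_R (-150u^2 - 375u v - 225v^2) · |J| du dv = ∫_0^2 ∫_0^3 (-450u^2 - 1125u v - 675v^2) dv du.

Inner (v): -1350u^2 - 10125u/2 - 6075.
Outer (u): -25875.

Therefore ∬_D (25x y) dx dy = -25875.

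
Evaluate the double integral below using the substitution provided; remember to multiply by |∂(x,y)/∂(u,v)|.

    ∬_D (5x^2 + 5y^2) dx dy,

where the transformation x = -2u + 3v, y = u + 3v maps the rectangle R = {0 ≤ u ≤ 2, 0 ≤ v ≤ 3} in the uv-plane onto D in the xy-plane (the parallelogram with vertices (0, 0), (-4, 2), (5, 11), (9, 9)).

Compute the Jacobian determinant of (x, y) with respect to (u, v):

    ∂(x,y)/∂(u,v) = | -2  3 | = (-2)(3) - (3)(1) = -9.
                   | 1  3 |

Its absolute value is |J| = 9 (the area scaling factor).

Substituting x = -2u + 3v, y = u + 3v into the integrand,

    5x^2 + 5y^2 → 25u^2 - 30u v + 90v^2,

so the integral becomes

    ∬_R (25u^2 - 30u v + 90v^2) · |J| du dv = ∫_0^2 ∫_0^3 (225u^2 - 270u v + 810v^2) dv du.

Inner (v): 675u^2 - 1215u + 7290.
Outer (u): 13950.

Therefore ∬_D (5x^2 + 5y^2) dx dy = 13950.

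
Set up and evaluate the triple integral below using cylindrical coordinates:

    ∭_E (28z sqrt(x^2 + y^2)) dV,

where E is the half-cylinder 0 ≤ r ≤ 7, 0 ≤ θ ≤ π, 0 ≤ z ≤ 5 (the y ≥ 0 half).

In cylindrical coordinates, x = r cos(θ), y = r sin(θ), z = z, and dV = r dr dθ dz.

The integrand becomes 28r z, so

    ∭_E (28z sqrt(x^2 + y^2)) dV = ∫_{0}^{π} ∫_{0}^{7} ∫_{0}^{5} (28r z) · r dz dr dθ.

Inner (z): 350r^2.
Middle (r from 0 to 7): 120050/3.
Outer (θ): 120050π/3.

Therefore the triple integral equals 120050π/3.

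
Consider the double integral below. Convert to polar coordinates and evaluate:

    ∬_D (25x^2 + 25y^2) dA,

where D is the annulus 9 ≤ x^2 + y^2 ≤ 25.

The region D is 3 ≤ r ≤ 5, 0 ≤ θ ≤ 2π in polar coordinates, where x = r cos(θ), y = r sin(θ), and dA = r dr dθ.

Under the substitution, the integrand becomes 25r^2, so

    ∬_D (25x^2 + 25y^2) dA = ∫_{0}^{2π} ∫_{3}^{5} (25r^2) · r dr dθ.

Inner integral (in r): ∫_{3}^{5} (25r^2) · r dr = 3400.

Outer integral (in θ): ∫_{0}^{2π} (3400) dθ = 6800π.

Therefore ∬_D (25x^2 + 25y^2) dA = 6800π.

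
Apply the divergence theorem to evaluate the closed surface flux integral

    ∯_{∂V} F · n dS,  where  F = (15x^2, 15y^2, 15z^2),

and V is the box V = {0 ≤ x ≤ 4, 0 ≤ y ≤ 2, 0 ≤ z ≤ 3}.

By the divergence theorem,

    ∯_{∂V} F · n dS = ∭_V (∇ · F) dV.

Compute the divergence:
    ∇ · F = ∂F_x/∂x + ∂F_y/∂y + ∂F_z/∂z = 30x + 30y + 30z.

V is a rectangular box, so dV = dx dy dz with 0 ≤ x ≤ 4, 0 ≤ y ≤ 2, 0 ≤ z ≤ 3.

Integrate (30x + 30y + 30z) over V as an iterated integral:

    ∭_V (∇·F) dV = ∫_0^{4} ∫_0^{2} ∫_0^{3} (30x + 30y + 30z) dz dy dx.

Inner (z from 0 to 3): 90x + 90y + 135.
Middle (y from 0 to 2): 180x + 450.
Outer (x from 0 to 4): 3240.

Therefore ∯_{∂V} F · n dS = 3240.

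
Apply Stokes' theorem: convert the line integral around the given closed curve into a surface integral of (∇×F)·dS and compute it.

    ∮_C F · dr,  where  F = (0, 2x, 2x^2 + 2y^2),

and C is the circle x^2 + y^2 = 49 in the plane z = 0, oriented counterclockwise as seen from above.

Let S be the flat disk x^2 + y^2 ≤ 49 in the plane z = 0, with upward unit normal n̂ = ẑ. By Stokes' theorem,

    ∮_C F · dr = ∬_S (∇ × F) · n̂ dS = ∬_D (curl F)_z dA,

where D is the disk x^2 + y^2 ≤ 49.

Compute the curl of F = (0, 2x, 2x^2 + 2y^2):
    (∇ × F)_x = ∂F_z/∂y - ∂F_y/∂z = 4y,
    (∇ × F)_y = ∂F_x/∂z - ∂F_z/∂x = -4x,
    (∇ × F)_z = ∂F_y/∂x - ∂F_x/∂y = 2.

On z = 0, (curl F)_z = 2.

Convert to polar (x = r cos θ, y = r sin θ, dA = r dr dθ); the integrand becomes 2, so

    ∬_D (curl F)_z dA = ∫_0^{2π} ∫_0^{7} (2) · r dr dθ.

Inner (r from 0 to 7): 49.
Outer (θ from 0 to 2π): 98π.

Therefore ∮_C F · dr = 98π.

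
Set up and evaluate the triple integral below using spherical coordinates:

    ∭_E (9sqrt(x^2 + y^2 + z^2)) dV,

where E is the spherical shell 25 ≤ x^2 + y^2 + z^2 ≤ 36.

In spherical coordinates, x = ρ sin(φ) cos(θ), y = ρ sin(φ) sin(θ), z = ρ cos(φ), and dV = ρ^2 sin(φ) dρ dφ dθ.

The integrand becomes 9ρ, so

    ∭_E (9sqrt(x^2 + y^2 + z^2)) dV = ∫_{0}^{2π} ∫_{0}^{π} ∫_{5}^{6} (9ρ) · ρ^2 sin(φ) dρ dφ dθ.

Inner (ρ): 6039sin(φ)/4.
Middle (φ): 6039/2.
Outer (θ): 6039π.

Therefore the triple integral equals 6039π.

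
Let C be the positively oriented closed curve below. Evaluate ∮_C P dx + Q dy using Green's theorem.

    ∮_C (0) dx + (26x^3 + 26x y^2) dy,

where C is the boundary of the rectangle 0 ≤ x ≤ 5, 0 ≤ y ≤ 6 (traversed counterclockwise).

Green's theorem converts the closed line integral into a double integral over the enclosed region D:

    ∮_C P dx + Q dy = ∬_D (∂Q/∂x - ∂P/∂y) dA.

Here P = 0, Q = 26x^3 + 26x y^2, so

    ∂Q/∂x = 78x^2 + 26y^2,    ∂P/∂y = 0,
    ∂Q/∂x - ∂P/∂y = 78x^2 + 26y^2.

D is the region 0 ≤ x ≤ 5, 0 ≤ y ≤ 6. Evaluating the double integral:

    ∬_D (78x^2 + 26y^2) dA = ∫_0^{5} ∫_0^{6} (78x^2 + 26y^2) dy dx.

Inner (y from 0 to 6): 468x^2 + 1872.
Outer (x from 0 to 5): 28860.

Therefore ∮_C P dx + Q dy = 28860.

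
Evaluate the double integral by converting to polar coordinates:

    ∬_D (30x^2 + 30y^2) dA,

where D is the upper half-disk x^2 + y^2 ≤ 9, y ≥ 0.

The region D is 0 ≤ r ≤ 3, 0 ≤ θ ≤ π in polar coordinates, where x = r cos(θ), y = r sin(θ), and dA = r dr dθ.

Under the substitution, the integrand becomes 30r^2, so

    ∬_D (30x^2 + 30y^2) dA = ∫_{0}^{π} ∫_{0}^{3} (30r^2) · r dr dθ.

Inner integral (in r): ∫_{0}^{3} (30r^2) · r dr = 1215/2.

Outer integral (in θ): ∫_{0}^{π} (1215/2) dθ = 1215π/2.

Therefore ∬_D (30x^2 + 30y^2) dA = 1215π/2.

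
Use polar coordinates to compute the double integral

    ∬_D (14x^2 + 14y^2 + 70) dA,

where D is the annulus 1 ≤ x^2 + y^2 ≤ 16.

The region D is 1 ≤ r ≤ 4, 0 ≤ θ ≤ 2π in polar coordinates, where x = r cos(θ), y = r sin(θ), and dA = r dr dθ.

Under the substitution, the integrand becomes 14r^2 + 70, so

    ∬_D (14x^2 + 14y^2 + 70) dA = ∫_{0}^{2π} ∫_{1}^{4} (14r^2 + 70) · r dr dθ.

Inner integral (in r): ∫_{1}^{4} (14r^2 + 70) · r dr = 2835/2.

Outer integral (in θ): ∫_{0}^{2π} (2835/2) dθ = 2835π.

Therefore ∬_D (14x^2 + 14y^2 + 70) dA = 2835π.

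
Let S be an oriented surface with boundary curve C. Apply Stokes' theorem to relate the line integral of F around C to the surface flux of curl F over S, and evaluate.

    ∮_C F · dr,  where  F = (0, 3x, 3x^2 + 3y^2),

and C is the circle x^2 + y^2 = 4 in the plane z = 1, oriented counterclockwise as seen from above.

Let S be the flat disk x^2 + y^2 ≤ 4 in the plane z = 1, with upward unit normal n̂ = ẑ. By Stokes' theorem,

    ∮_C F · dr = ∬_S (∇ × F) · n̂ dS = ∬_D (curl F)_z dA,

where D is the disk x^2 + y^2 ≤ 4.

Compute the curl of F = (0, 3x, 3x^2 + 3y^2):
    (∇ × F)_x = ∂F_z/∂y - ∂F_y/∂z = 6y,
    (∇ × F)_y = ∂F_x/∂z - ∂F_z/∂x = -6x,
    (∇ × F)_z = ∂F_y/∂x - ∂F_x/∂y = 3.

On z = 1, (curl F)_z = 3.

Convert to polar (x = r cos θ, y = r sin θ, dA = r dr dθ); the integrand becomes 3, so

    ∬_D (curl F)_z dA = ∫_0^{2π} ∫_0^{2} (3) · r dr dθ.

Inner (r from 0 to 2): 6.
Outer (θ from 0 to 2π): 12π.

Therefore ∮_C F · dr = 12π.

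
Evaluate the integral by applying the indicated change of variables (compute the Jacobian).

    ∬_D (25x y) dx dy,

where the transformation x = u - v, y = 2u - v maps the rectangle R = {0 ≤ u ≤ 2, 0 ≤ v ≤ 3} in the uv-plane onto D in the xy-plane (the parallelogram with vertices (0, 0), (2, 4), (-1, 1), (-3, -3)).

Compute the Jacobian determinant of (x, y) with respect to (u, v):

    ∂(x,y)/∂(u,v) = | 1  -1 | = (1)(-1) - (-1)(2) = 1.
                   | 2  -1 |

Its absolute value is |J| = 1 (the area scaling factor).

Substituting x = u - v, y = 2u - v into the integrand,

    25x y → 50u^2 - 75u v + 25v^2,

so the integral becomes

    ∬_R (50u^2 - 75u v + 25v^2) · |J| du dv = ∫_0^2 ∫_0^3 (50u^2 - 75u v + 25v^2) dv du.

Inner (v): 150u^2 - 675u/2 + 225.
Outer (u): 175.

Therefore ∬_D (25x y) dx dy = 175.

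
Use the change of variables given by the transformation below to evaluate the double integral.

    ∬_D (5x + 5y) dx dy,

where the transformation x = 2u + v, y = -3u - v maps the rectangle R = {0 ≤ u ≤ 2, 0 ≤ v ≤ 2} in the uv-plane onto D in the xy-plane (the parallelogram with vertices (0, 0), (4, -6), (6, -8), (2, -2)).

Compute the Jacobian determinant of (x, y) with respect to (u, v):

    ∂(x,y)/∂(u,v) = | 2  1 | = (2)(-1) - (1)(-3) = 1.
                   | -3  -1 |

Its absolute value is |J| = 1 (the area scaling factor).

Substituting x = 2u + v, y = -3u - v into the integrand,

    5x + 5y → -5u,

so the integral becomes

    ∬_R (-5u) · |J| du dv = ∫_0^2 ∫_0^2 (-5u) dv du.

Inner (v): -10u.
Outer (u): -20.

Therefore ∬_D (5x + 5y) dx dy = -20.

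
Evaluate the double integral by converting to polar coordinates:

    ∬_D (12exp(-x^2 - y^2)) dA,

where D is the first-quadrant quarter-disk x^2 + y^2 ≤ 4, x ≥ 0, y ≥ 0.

The region D is 0 ≤ r ≤ 2, 0 ≤ θ ≤ π/2 in polar coordinates, where x = r cos(θ), y = r sin(θ), and dA = r dr dθ.

Under the substitution, the integrand becomes 12exp(-r^2), so

    ∬_D (12exp(-x^2 - y^2)) dA = ∫_{0}^{π/2} ∫_{0}^{2} (12exp(-r^2)) · r dr dθ.

Inner integral (in r): ∫_{0}^{2} (12exp(-r^2)) · r dr = 6 - 6exp(-4).

Outer integral (in θ): ∫_{0}^{π/2} (6 - 6exp(-4)) dθ = -3π exp(-4) + 3π.

Therefore ∬_D (12exp(-x^2 - y^2)) dA = -3π exp(-4) + 3π.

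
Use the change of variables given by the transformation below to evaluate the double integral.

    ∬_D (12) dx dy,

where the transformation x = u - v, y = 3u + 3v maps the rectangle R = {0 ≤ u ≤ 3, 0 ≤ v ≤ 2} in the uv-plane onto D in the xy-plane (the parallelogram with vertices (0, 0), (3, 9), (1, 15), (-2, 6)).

Compute the Jacobian determinant of (x, y) with respect to (u, v):

    ∂(x,y)/∂(u,v) = | 1  -1 | = (1)(3) - (-1)(3) = 6.
                   | 3  3 |

Its absolute value is |J| = 6 (the area scaling factor).

Substituting x = u - v, y = 3u + 3v into the integrand,

    12 → 12,

so the integral becomes

    ∬_R (12) · |J| du dv = ∫_0^3 ∫_0^2 (72) dv du.

Inner (v): 144.
Outer (u): 432.

Therefore ∬_D (12) dx dy = 432.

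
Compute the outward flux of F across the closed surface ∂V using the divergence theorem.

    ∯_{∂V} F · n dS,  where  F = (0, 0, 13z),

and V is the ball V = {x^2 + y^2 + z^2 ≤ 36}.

By the divergence theorem,

    ∯_{∂V} F · n dS = ∭_V (∇ · F) dV.

Compute the divergence:
    ∇ · F = ∂F_x/∂x + ∂F_y/∂y + ∂F_z/∂z = 0 + 0 + 13 = 13.

In spherical coordinates, x = ρ sin(φ) cos(θ), y = ρ sin(φ) sin(θ), z = ρ cos(φ), dV = ρ^2 sin(φ) dρ dφ dθ, with 0 ≤ ρ ≤ 6, 0 ≤ φ ≤ π, 0 ≤ θ ≤ 2π.

The integrand, after substitution and multiplying by the volume element, becomes (13) · ρ^2 sin(φ), so

    ∭_V (∇·F) dV = ∫_0^{2π} ∫_0^{π} ∫_0^{6} (13) · ρ^2 sin(φ) dρ dφ dθ.

Inner (ρ from 0 to 6): 936sin(φ).
Middle (φ from 0 to π): 1872.
Outer (θ from 0 to 2π): 3744π.

Therefore ∯_{∂V} F · n dS = 3744π.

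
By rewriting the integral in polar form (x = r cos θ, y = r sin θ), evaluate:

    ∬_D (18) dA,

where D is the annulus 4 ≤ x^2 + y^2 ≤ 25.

The region D is 2 ≤ r ≤ 5, 0 ≤ θ ≤ 2π in polar coordinates, where x = r cos(θ), y = r sin(θ), and dA = r dr dθ.

Under the substitution, the integrand becomes 18, so

    ∬_D (18) dA = ∫_{0}^{2π} ∫_{2}^{5} (18) · r dr dθ.

Inner integral (in r): ∫_{2}^{5} (18) · r dr = 189.

Outer integral (in θ): ∫_{0}^{2π} (189) dθ = 378π.

Therefore ∬_D (18) dA = 378π.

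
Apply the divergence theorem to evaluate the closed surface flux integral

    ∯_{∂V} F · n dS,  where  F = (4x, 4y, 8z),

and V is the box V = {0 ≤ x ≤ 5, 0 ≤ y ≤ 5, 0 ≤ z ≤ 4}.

By the divergence theorem,

    ∯_{∂V} F · n dS = ∭_V (∇ · F) dV.

Compute the divergence:
    ∇ · F = ∂F_x/∂x + ∂F_y/∂y + ∂F_z/∂z = 4 + 4 + 8 = 16.

V is a rectangular box, so dV = dx dy dz with 0 ≤ x ≤ 5, 0 ≤ y ≤ 5, 0 ≤ z ≤ 4.

Integrate (16) over V as an iterated integral:

    ∭_V (∇·F) dV = ∫_0^{5} ∫_0^{5} ∫_0^{4} (16) dz dy dx.

Inner (z from 0 to 4): 64.
Middle (y from 0 to 5): 320.
Outer (x from 0 to 5): 1600.

Therefore ∯_{∂V} F · n dS = 1600.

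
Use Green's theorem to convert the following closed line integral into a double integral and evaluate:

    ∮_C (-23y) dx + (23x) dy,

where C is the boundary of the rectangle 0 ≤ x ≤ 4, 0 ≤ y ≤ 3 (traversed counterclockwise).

Green's theorem converts the closed line integral into a double integral over the enclosed region D:

    ∮_C P dx + Q dy = ∬_D (∂Q/∂x - ∂P/∂y) dA.

Here P = -23y, Q = 23x, so

    ∂Q/∂x = 23,    ∂P/∂y = -23,
    ∂Q/∂x - ∂P/∂y = 46.

D is the region 0 ≤ x ≤ 4, 0 ≤ y ≤ 3. Evaluating the double integral:

    ∬_D (46) dA = ∫_0^{4} ∫_0^{3} (46) dy dx.

Inner (y from 0 to 3): 138.
Outer (x from 0 to 4): 552.

Therefore ∮_C P dx + Q dy = 552.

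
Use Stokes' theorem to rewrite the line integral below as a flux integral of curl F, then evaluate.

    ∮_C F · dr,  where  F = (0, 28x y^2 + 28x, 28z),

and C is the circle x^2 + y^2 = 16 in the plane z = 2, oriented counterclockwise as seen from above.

Let S be the flat disk x^2 + y^2 ≤ 16 in the plane z = 2, with upward unit normal n̂ = ẑ. By Stokes' theorem,

    ∮_C F · dr = ∬_S (∇ × F) · n̂ dS = ∬_D (curl F)_z dA,

where D is the disk x^2 + y^2 ≤ 16.

Compute the curl of F = (0, 28x y^2 + 28x, 28z):
    (∇ × F)_x = ∂F_z/∂y - ∂F_y/∂z = 0,
    (∇ × F)_y = ∂F_x/∂z - ∂F_z/∂x = 0,
    (∇ × F)_z = ∂F_y/∂x - ∂F_x/∂y = 28y^2 + 28.

On z = 2, (curl F)_z = 28y^2 + 28.

Convert to polar (x = r cos θ, y = r sin θ, dA = r dr dθ); the integrand becomes 28r^2sin(θ)^2 + 28, so

    ∬_D (curl F)_z dA = ∫_0^{2π} ∫_0^{4} (28r^2sin(θ)^2 + 28) · r dr dθ.

Inner (r from 0 to 4): 1792sin(θ)^2 + 224.
Outer (θ from 0 to 2π): 2240π.

Therefore ∮_C F · dr = 2240π.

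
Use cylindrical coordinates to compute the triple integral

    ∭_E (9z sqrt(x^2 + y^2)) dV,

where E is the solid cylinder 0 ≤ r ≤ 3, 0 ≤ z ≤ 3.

In cylindrical coordinates, x = r cos(θ), y = r sin(θ), z = z, and dV = r dr dθ dz.

The integrand becomes 9r z, so

    ∭_E (9z sqrt(x^2 + y^2)) dV = ∫_{0}^{2π} ∫_{0}^{3} ∫_{0}^{3} (9r z) · r dz dr dθ.

Inner (z): 81r^2/2.
Middle (r from 0 to 3): 729/2.
Outer (θ): 729π.

Therefore the triple integral equals 729π.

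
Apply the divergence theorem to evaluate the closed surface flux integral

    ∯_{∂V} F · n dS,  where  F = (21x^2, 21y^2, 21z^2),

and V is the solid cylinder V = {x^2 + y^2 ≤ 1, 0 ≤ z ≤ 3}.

By the divergence theorem,

    ∯_{∂V} F · n dS = ∭_V (∇ · F) dV.

Compute the divergence:
    ∇ · F = ∂F_x/∂x + ∂F_y/∂y + ∂F_z/∂z = 42x + 42y + 42z.

In cylindrical coordinates, x = r cos(θ), y = r sin(θ), z = z, dV = r dr dθ dz, with 0 ≤ r ≤ 1, 0 ≤ θ ≤ 2π, 0 ≤ z ≤ 3.

The integrand, after substitution and multiplying by the volume element, becomes (42sqrt(2)r sin(θ + π/4) + 42z) · r, so

    ∭_V (∇·F) dV = ∫_0^{2π} ∫_0^{1} ∫_0^{3} (42sqrt(2)r sin(θ + π/4) + 42z) · r dz dr dθ.

Inner (z from 0 to 3): 63r (2sqrt(2)r sin(θ + π/4) + 3).
Middle (r from 0 to 1): 42sqrt(2)sin(θ + π/4) + 189/2.
Outer (θ from 0 to 2π): 189π.

Therefore ∯_{∂V} F · n dS = 189π.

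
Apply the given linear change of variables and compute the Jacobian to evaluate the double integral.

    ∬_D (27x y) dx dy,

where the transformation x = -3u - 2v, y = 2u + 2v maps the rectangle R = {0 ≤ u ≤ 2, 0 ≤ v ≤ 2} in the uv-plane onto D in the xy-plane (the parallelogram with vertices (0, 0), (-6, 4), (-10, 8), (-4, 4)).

Compute the Jacobian determinant of (x, y) with respect to (u, v):

    ∂(x,y)/∂(u,v) = | -3  -2 | = (-3)(2) - (-2)(2) = -2.
                   | 2  2 |

Its absolute value is |J| = 2 (the area scaling factor).

Substituting x = -3u - 2v, y = 2u + 2v into the integrand,

    27x y → -162u^2 - 270u v - 108v^2,

so the integral becomes

    ∬_R (-162u^2 - 270u v - 108v^2) · |J| du dv = ∫_0^2 ∫_0^2 (-324u^2 - 540u v - 216v^2) dv du.

Inner (v): -648u^2 - 1080u - 576.
Outer (u): -5040.

Therefore ∬_D (27x y) dx dy = -5040.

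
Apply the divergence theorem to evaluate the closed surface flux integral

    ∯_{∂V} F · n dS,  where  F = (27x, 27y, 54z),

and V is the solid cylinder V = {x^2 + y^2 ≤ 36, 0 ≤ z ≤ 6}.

By the divergence theorem,

    ∯_{∂V} F · n dS = ∭_V (∇ · F) dV.

Compute the divergence:
    ∇ · F = ∂F_x/∂x + ∂F_y/∂y + ∂F_z/∂z = 27 + 27 + 54 = 108.

In cylindrical coordinates, x = r cos(θ), y = r sin(θ), z = z, dV = r dr dθ dz, with 0 ≤ r ≤ 6, 0 ≤ θ ≤ 2π, 0 ≤ z ≤ 6.

The integrand, after substitution and multiplying by the volume element, becomes (108) · r, so

    ∭_V (∇·F) dV = ∫_0^{2π} ∫_0^{6} ∫_0^{6} (108) · r dz dr dθ.

Inner (z from 0 to 6): 648r.
Middle (r from 0 to 6): 11664.
Outer (θ from 0 to 2π): 23328π.

Therefore ∯_{∂V} F · n dS = 23328π.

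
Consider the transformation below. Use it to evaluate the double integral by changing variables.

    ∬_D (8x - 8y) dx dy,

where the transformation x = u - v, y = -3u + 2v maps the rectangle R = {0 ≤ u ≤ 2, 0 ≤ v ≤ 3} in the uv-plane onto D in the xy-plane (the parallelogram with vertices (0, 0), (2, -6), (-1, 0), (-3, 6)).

Compute the Jacobian determinant of (x, y) with respect to (u, v):

    ∂(x,y)/∂(u,v) = | 1  -1 | = (1)(2) - (-1)(-3) = -1.
                   | -3  2 |

Its absolute value is |J| = 1 (the area scaling factor).

Substituting x = u - v, y = -3u + 2v into the integrand,

    8x - 8y → 32u - 24v,

so the integral becomes

    ∬_R (32u - 24v) · |J| du dv = ∫_0^2 ∫_0^3 (32u - 24v) dv du.

Inner (v): 96u - 108.
Outer (u): -24.

Therefore ∬_D (8x - 8y) dx dy = -24.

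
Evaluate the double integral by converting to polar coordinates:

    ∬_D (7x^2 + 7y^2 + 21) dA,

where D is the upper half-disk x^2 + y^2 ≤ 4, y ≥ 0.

The region D is 0 ≤ r ≤ 2, 0 ≤ θ ≤ π in polar coordinates, where x = r cos(θ), y = r sin(θ), and dA = r dr dθ.

Under the substitution, the integrand becomes 7r^2 + 21, so

    ∬_D (7x^2 + 7y^2 + 21) dA = ∫_{0}^{π} ∫_{0}^{2} (7r^2 + 21) · r dr dθ.

Inner integral (in r): ∫_{0}^{2} (7r^2 + 21) · r dr = 70.

Outer integral (in θ): ∫_{0}^{π} (70) dθ = 70π.

Therefore ∬_D (7x^2 + 7y^2 + 21) dA = 70π.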